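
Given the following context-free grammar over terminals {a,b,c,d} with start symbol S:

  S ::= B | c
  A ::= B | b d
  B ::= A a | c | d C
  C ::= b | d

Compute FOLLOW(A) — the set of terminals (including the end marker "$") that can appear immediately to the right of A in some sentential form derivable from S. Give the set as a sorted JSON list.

Compute FIRST by fixpoint:
iter 1:
  A via A→b d: +{b}
  B via B→A a: +{b}
  B via B→c: +{c}
  B via B→d C: +{d}
  C via C→b: +{b}
  C via C→d: +{d}
  S via S→B: +{b,c,d}
  S: {b,c,d}  A: {b}  B: {b,c,d}  C: {b,d}
iter 2:
  A via A→B: +{c,d}
  S: {b,c,d}  A: {b,c,d}  B: {b,c,d}  C: {b,d}
iter 3: (no change)
  S: {b,c,d}  A: {b,c,d}  B: {b,c,d}  C: {b,d}

FOLLOW sets:
seed FOLLOW(S) with $
iter 1:
  B→A a: FOLLOW(A) ⊇ FIRST(a) = {a}; new: +{a}
  S→B: FOLLOW(B) ⊇ FOLLOW(S) ⊇ {$}; new: +{$}
  FOLLOW(S)={$}  FOLLOW(A)={a}  FOLLOW(B)={$}  FOLLOW(C)={}
iter 2:
  A→B: FOLLOW(B) ⊇ FOLLOW(A) ⊇ {a}; new: +{a}
  B→d C: FOLLOW(C) ⊇ FOLLOW(B) ⊇ {$,a}; new: +{$,a}
  FOLLOW(S)={$}  FOLLOW(A)={a}  FOLLOW(B)={$,a}  FOLLOW(C)={$,a}
iter 3: (no change)
  FOLLOW(S)={$}  FOLLOW(A)={a}  FOLLOW(B)={$,a}  FOLLOW(C)={$,a}

FOLLOW(A) = ["a"]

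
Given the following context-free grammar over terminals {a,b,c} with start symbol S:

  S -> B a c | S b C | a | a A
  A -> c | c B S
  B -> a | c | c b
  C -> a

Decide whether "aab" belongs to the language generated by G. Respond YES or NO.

CNF form of G:
  S -> B X4 | S X5 | T2 A | a
  A -> T0 X3 | c
  B -> T0 T1 | a | c
  C -> a
  T0 -> c
  T1 -> b
  T2 -> a
  X3 -> B S
  X4 -> T2 T0
  X5 -> T1 C

Fill CYK table bottom-up:
  [0..0]={B,C,S,T2}  "a"  orig:{B,C,S}
  [1..1]={B,C,S,T2}  "a"  orig:{B,C,S}
  [2..2]={T1}  "b"  orig:{}
  [0..1]={X3}  "aa"  orig:{}
  [1..2]=∅  "ab"
  [0..2]=∅  "aab"

S ∉ T[0,2] ⇒ NO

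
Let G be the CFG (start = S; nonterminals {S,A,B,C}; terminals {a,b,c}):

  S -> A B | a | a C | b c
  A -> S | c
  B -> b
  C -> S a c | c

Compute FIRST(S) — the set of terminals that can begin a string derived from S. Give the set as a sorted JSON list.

FIRST iteration:
[1]
  A via A→c: +{c}
  B via B→b: +{b}
  C via C→c: +{c}
  S via S→A B: +{c}
  S via S→a: +{a}
  S via S→b c: +{b}
  FIRST[S]={a,b,c}  FIRST[A]={c}  FIRST[B]={b}  FIRST[C]={c}
[2]
  A via A→S: +{a,b}
  C via C→S a c: +{a,b}
  FIRST[S]={a,b,c}  FIRST[A]={a,b,c}  FIRST[B]={b}  FIRST[C]={a,b,c}
[3] — fixpoint
  FIRST[S]={a,b,c}  FIRST[A]={a,b,c}  FIRST[B]={b}  FIRST[C]={a,b,c}

FIRST(S) = ["a", "b", "c"]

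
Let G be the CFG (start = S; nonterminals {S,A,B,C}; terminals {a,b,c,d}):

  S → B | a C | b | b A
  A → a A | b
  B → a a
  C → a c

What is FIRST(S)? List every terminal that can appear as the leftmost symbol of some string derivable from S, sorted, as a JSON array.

FIRST sets, iterate to fixpoint:
pass 1:
  A via A→a A: +{a}
  A via A→b: +{b}
  B via B→a a: +{a}
  C via C→a c: +{a}
  S via S→B: +{a}
  S via S→b: +{b}
  S: {a,b}  A: {a,b}  B: {a}  C: {a}
pass 2: — fixpoint
  S: {a,b}  A: {a,b}  B: {a}  C: {a}

FIRST(S) = ["a", "b"]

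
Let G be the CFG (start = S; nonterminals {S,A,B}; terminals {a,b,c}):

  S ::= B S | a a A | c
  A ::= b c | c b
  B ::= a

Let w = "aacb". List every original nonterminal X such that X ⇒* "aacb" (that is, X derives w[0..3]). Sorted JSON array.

CNF form of G:
  S -> B S | T2 X3 | c
  A -> T0 T1 | T1 T0
  B -> a
  T0 -> b
  T1 -> c
  T2 -> a
  X3 -> T2 A

CYK table (by increasing span) — only the sub-triangle for w[0..3]:
  T[0,0] 'a' = {B,T2}  orig:{B}
  T[1,1] 'a' = {B,T2}  orig:{B}
  T[2,2] 'c' = {S,T1}  orig:{S}
  T[3,3] 'b' = {T0}  orig:{}
  T[0,1] 'aa' = ∅
  T[1,2] 'ac' = {S}
  T[2,3] 'cb' = {A}
  T[0,2] 'aac' = {S}
  T[1,3] 'acb' = {X3}  orig:{}
  T[0,3] 'aacb' = {S}

Original NTs in T[0,3] deriving "aacb": ["S"]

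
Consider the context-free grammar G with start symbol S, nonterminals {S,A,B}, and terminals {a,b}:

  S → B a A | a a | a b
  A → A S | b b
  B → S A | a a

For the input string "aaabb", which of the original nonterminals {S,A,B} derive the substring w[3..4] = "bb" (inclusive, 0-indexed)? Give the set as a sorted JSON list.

Convert to CNF:
  S -> B X2 | T1 T0 | T1 T1
  A -> A S | T0 T0
  B -> S A | T1 T1
  T0 -> b
  T1 -> a
  X2 -> T1 A

Fill CYK table bottom-up — only the sub-triangle for w[3..4]:
  T[3,3] 'b' = {T0}  orig:{}
  T[4,4] 'b' = {T0}  orig:{}
  T[3,4] 'bb' = {A}

Original NTs in T[3,4] deriving "bb": ["A"]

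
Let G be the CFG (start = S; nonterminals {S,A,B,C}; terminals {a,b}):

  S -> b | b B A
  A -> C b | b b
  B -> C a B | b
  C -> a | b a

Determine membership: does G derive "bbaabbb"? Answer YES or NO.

CNF form of G:
  S -> T0 X3 | b
  A -> C T0 | T0 T0
  B -> C X2 | b
  C -> T0 T1 | a
  T0 -> b
  T1 -> a
  X2 -> T1 B
  X3 -> B A

CYK table (by increasing span):
  T[0,0] 'b' = {B,S,T0}  orig:{B,S}
  T[1,1] 'b' = {B,S,T0}  orig:{B,S}
  T[2,2] 'a' = {C,T1}  orig:{C}
  T[3,3] 'a' = {C,T1}  orig:{C}
  T[4,4] 'b' = {B,S,T0}  orig:{B,S}
  T[5,5] 'b' = {B,S,T0}  orig:{B,S}
  T[6,6] 'b' = {B,S,T0}  orig:{B,S}
  T[0,1] 'bb' = {A}
  T[1,2] 'ba' = {C}
  T[2,3] 'aa' = ∅
  T[3,4] 'ab' = {A,X2}  orig:{A}
  T[4,5] 'bb' = {A}
  T[5,6] 'bb' = {A}
  T[0,2] 'bba' = ∅
  T[1,3] 'baa' = ∅
  T[2,4] 'aab' = {B}
  T[3,5] 'abb' = ∅
  T[4,6] 'bbb' = {X3}  orig:{}
  T[0,3] 'bbaa' = ∅
  T[1,4] 'baab' = {B}
  T[2,5] 'aabb' = ∅
  T[3,6] 'abbb' = ∅
  T[0,4] 'bbaab' = ∅
  T[1,5] 'baabb' = ∅
  T[2,6] 'aabbb' = {X3}  orig:{}
  T[0,5] 'bbaabb' = ∅
  T[1,6] 'baabbb' = {S,X3}  orig:{S}
  T[0,6] 'bbaabbb' = {S}

S ∈ T[0,6] ⇒ YES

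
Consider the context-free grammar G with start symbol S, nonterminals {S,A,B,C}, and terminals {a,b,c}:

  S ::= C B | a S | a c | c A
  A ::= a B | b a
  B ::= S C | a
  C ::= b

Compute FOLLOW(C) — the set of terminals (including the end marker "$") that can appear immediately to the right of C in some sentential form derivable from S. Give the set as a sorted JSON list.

Compute FIRST by fixpoint:
iter 1:
  A via A→a B: +{a}
  A via A→b a: +{b}
  B via B→a: +{a}
  C via C→b: +{b}
  S via S→C B: +{b}
  S via S→a S: +{a}
  S via S→c A: +{c}
  FIRST(S)={a,b,c}  FIRST(A)={a,b}  FIRST(B)={a}  FIRST(C)={b}
iter 2:
  B via B→S C: +{b,c}
  FIRST(S)={a,b,c}  FIRST(A)={a,b}  FIRST(B)={a,b,c}  FIRST(C)={b}
iter 3: (stable)
  FIRST(S)={a,b,c}  FIRST(A)={a,b}  FIRST(B)={a,b,c}  FIRST(C)={b}

Compute FOLLOW by fixpoint:
initialize: $ ∈ FOLLOW(S)
round 1:
  B→S C: FOLLOW(S) ⊇ FIRST(C) = {b}; new: +{b}
  S→C B: FOLLOW(C) ⊇ FIRST(B) = {a,b,c}; new: +{a,b,c}
  S→C B: FOLLOW(B) ⊇ FOLLOW(S) ⊇ {$,b}; new: +{$,b}
  S→c A: FOLLOW(A) ⊇ FOLLOW(S) ⊇ {$,b}; new: +{$,b}
  S: {$,b}  A: {$,b}  B: {$,b}  C: {a,b,c}
round 2:
  B→S C: FOLLOW(C) ⊇ FOLLOW(B) ⊇ {$,b}; new: +{$}
  S: {$,b}  A: {$,b}  B: {$,b}  C: {$,a,b,c}
round 3: — fixpoint
  S: {$,b}  A: {$,b}  B: {$,b}  C: {$,a,b,c}

FOLLOW(C) = ["$", "a", "b", "c"]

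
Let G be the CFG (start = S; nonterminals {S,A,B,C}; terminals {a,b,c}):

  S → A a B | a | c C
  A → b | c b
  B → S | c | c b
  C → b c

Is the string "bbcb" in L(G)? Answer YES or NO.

Convert to CNF:
  S -> A X4 | T0 C | a
  A -> T0 T1 | b
  B -> A X3 | T0 C | T0 T1 | a | c
  C -> T1 T0
  T0 -> c
  T1 -> b
  T2 -> a
  X3 -> T2 B
  X4 -> T2 B

CYK table (by increasing span):
  cell(0,0) b: {A,T1}  orig:{A}
  cell(1,1) b: {A,T1}  orig:{A}
  cell(2,2) c: {B,T0}  orig:{B}
  cell(3,3) b: {A,T1}  orig:{A}
  cell(0,1) bb: ∅
  cell(1,2) bc: {C}
  cell(2,3) cb: {A,B}
  cell(0,2) bbc: ∅
  cell(1,3) bcb: ∅
  cell(0,3) bbcb: ∅

S ∉ T[0,3] ⇒ NO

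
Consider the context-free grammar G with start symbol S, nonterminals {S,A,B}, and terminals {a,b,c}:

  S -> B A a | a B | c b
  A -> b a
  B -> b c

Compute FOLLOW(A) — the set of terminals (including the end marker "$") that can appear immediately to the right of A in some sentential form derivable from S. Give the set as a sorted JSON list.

FIRST sets, iterate to fixpoint:
iter 1:
  A via A→b a: +{b}
  B via B→b c: +{b}
  S via S→B A a: +{b}
  S via S→a B: +{a}
  S via S→c b: +{c}
  FIRST(S)={a,b,c}  FIRST(A)={b}  FIRST(B)={b}
iter 2: (stable)
  FIRST(S)={a,b,c}  FIRST(A)={b}  FIRST(B)={b}

FOLLOW sets:
seed FOLLOW(S) with $
iter 1:
  S→B A a: FOLLOW(B) ⊇ FIRST(A) = {b}; new: +{b}
  S→B A a: FOLLOW(A) ⊇ FIRST(a) = {a}; new: +{a}
  S→a B: FOLLOW(B) ⊇ FOLLOW(S) ⊇ {$}; new: +{$}
  FOLLOW(S)={$}  FOLLOW(A)={a}  FOLLOW(B)={$,b}
iter 2: (stable)
  FOLLOW(S)={$}  FOLLOW(A)={a}  FOLLOW(B)={$,b}

FOLLOW(A) = ["a"]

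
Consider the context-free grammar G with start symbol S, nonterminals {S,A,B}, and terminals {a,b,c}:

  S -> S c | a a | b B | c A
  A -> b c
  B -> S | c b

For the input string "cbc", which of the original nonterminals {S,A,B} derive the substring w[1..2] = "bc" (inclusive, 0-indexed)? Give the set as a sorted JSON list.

Convert to CNF:
  S -> S T1 | T0 B | T1 A | T2 T2
  A -> T0 T1
  B -> S T1 | T0 B | T1 A | T1 T0 | T2 T2
  T0 -> b
  T1 -> c
  T2 -> a

CYK fill — only the sub-triangle for w[1..2]:
  cell(1,1) b: {T0}  orig:{}
  cell(2,2) c: {T1}  orig:{}
  cell(1,2) bc: {A}

Original NTs in T[1,2] deriving "bc": ["A"]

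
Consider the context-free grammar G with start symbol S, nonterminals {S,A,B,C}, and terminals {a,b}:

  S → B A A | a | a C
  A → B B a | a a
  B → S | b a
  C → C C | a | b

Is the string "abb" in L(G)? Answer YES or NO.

Convert to CNF:
  S -> B X4 | T0 C | a
  A -> B X2 | T0 T0
  B -> B X3 | T0 C | T1 T0 | a
  C -> C C | a | b
  T0 -> a
  T1 -> b
  X2 -> B T0
  X3 -> A A
  X4 -> A A

Fill CYK table bottom-up:
  [0..0]={B,C,S,T0}  "a"  orig:{B,C,S}
  [1..1]={C,T1}  "b"  orig:{C}
  [2..2]={C,T1}  "b"  orig:{C}
  [0..1]={B,C,S}  "ab"
  [1..2]={C}  "bb"
  [0..2]={B,C,S}  "abb"

S ∈ T[0,2] ⇒ YES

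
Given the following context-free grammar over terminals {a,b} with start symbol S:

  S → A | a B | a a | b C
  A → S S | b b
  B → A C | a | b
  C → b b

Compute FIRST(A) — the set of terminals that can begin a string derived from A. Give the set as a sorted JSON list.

Compute FIRST by fixpoint:
iter 1:
  A via A→b b: +{b}
  B via B→A C: +{b}
  B via B→a: +{a}
  C via C→b b: +{b}
  S via S→A: +{b}
  S via S→a B: +{a}
  S: {a,b}  A: {b}  B: {a,b}  C: {b}
iter 2:
  A via A→S S: +{a}
  S: {a,b}  A: {a,b}  B: {a,b}  C: {b}
iter 3: (no change)
  S: {a,b}  A: {a,b}  B: {a,b}  C: {b}

FIRST(A) = ["a", "b"]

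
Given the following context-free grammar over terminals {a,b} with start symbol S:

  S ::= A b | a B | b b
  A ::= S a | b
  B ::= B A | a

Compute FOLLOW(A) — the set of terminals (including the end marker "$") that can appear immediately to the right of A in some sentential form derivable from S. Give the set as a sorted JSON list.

FIRST sets, iterate to fixpoint:
[1]
  A via A→b: +{b}
  B via B→a: +{a}
  S via S→A b: +{b}
  S via S→a B: +{a}
  FIRST(S)={a,b}  FIRST(A)={b}  FIRST(B)={a}
[2]
  A via A→S a: +{a}
  FIRST(S)={a,b}  FIRST(A)={a,b}  FIRST(B)={a}
[3] done
  FIRST(S)={a,b}  FIRST(A)={a,b}  FIRST(B)={a}

FOLLOW sets:
initialize: $ ∈ FOLLOW(S)
pass 1:
  A→S a: FOLLOW(S) ⊇ FIRST(a) = {a}; new: +{a}
  B→B A: FOLLOW(B) ⊇ FIRST(A) = {a,b}; new: +{a,b}
  B→B A: FOLLOW(A) ⊇ FOLLOW(B) ⊇ {a,b}; new: +{a,b}
  S→a B: FOLLOW(B) ⊇ FOLLOW(S) ⊇ {$,a}; new: +{$}
  FOLLOW[S]={$,a}  FOLLOW[A]={a,b}  FOLLOW[B]={$,a,b}
pass 2:
  B→B A: FOLLOW(A) ⊇ FOLLOW(B) ⊇ {$,a,b}; new: +{$}
  FOLLOW[S]={$,a}  FOLLOW[A]={$,a,b}  FOLLOW[B]={$,a,b}
pass 3: — fixpoint
  FOLLOW[S]={$,a}  FOLLOW[A]={$,a,b}  FOLLOW[B]={$,a,b}

FOLLOW(A) = ["$", "a", "b"]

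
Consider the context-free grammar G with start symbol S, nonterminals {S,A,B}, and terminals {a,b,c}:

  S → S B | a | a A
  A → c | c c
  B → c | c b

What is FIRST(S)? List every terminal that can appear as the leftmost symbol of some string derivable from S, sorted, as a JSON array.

FIRST sets, iterate to fixpoint:
pass 1:
  A via A→c: +{c}
  B via B→c: +{c}
  S via S→a: +{a}
  S: {a}  A: {c}  B: {c}
pass 2: done
  S: {a}  A: {c}  B: {c}

FIRST(S) = ["a"]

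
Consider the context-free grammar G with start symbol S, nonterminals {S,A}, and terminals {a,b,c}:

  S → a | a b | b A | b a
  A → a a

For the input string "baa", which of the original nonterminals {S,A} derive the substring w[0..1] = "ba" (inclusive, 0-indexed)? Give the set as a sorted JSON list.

Convert to CNF:
  S -> T0 T1 | T1 A | T1 T0 | a
  A -> T0 T0
  T0 -> a
  T1 -> b

Fill CYK table bottom-up, restricted to cells inside w[0..1]:
  cell(0,0) b: {T1}  orig:{}
  cell(1,1) a: {S,T0}  orig:{S}
  cell(0,1) ba: {S}

Original NTs in T[0,1] deriving "ba": ["S"]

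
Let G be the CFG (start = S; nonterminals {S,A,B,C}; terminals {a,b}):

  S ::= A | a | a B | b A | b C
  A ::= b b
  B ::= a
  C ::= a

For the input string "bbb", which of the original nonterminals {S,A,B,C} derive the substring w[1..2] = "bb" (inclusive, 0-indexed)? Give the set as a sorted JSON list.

Convert to CNF:
  S -> T0 A | T0 C | T0 T0 | T1 B | a
  A -> T0 T0
  B -> a
  C -> a
  T0 -> b
  T1 -> a

Fill CYK table bottom-up (cells [i..j] with 1 ≤ i ≤ j ≤ 2 only):
  cell(1,1) b: {T0}  orig:{}
  cell(2,2) b: {T0}  orig:{}
  cell(1,2) bb: {A,S}

Original NTs in T[1,2] deriving "bb": ["A", "S"]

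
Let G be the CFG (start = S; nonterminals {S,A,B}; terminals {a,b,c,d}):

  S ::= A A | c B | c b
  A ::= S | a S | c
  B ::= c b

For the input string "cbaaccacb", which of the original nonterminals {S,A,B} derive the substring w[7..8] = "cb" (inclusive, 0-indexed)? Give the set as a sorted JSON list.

CNF form of G:
  S -> A A | T1 B | T1 T2
  A -> A A | T0 S | T1 B | T1 T2 | c
  B -> T1 T2
  T0 -> a
  T1 -> c
  T2 -> b

CYK table (by increasing span), restricted to cells inside w[7..8]:
  [7..7]={A,T1}  "c"  orig:{A}
  [8..8]={T2}  "b"  orig:{}
  [7..8]={A,B,S}  "cb"

Original NTs in T[7,8] deriving "cb": ["A", "B", "S"]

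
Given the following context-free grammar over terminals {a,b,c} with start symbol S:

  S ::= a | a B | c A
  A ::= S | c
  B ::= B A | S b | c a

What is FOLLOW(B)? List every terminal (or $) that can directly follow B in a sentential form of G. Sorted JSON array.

FIRST sets, iterate to fixpoint:
[1]
  A via A→c: +{c}
  B via B→c a: +{c}
  S via S→a: +{a}
  S via S→c A: +{c}
  S: {a,c}  A: {c}  B: {c}
[2]
  A via A→S: +{a}
  B via B→S b: +{a}
  S: {a,c}  A: {a,c}  B: {a,c}
[3] (stable)
  S: {a,c}  A: {a,c}  B: {a,c}

FOLLOW iteration:
initialize: $ ∈ FOLLOW(S)
iter 1:
  B→B A: FOLLOW(B) ⊇ FIRST(A) = {a,c}; new: +{a,c}
  B→B A: FOLLOW(A) ⊇ FOLLOW(B) ⊇ {a,c}; new: +{a,c}
  B→S b: FOLLOW(S) ⊇ FIRST(b) = {b}; new: +{b}
  S→a B: FOLLOW(B) ⊇ FOLLOW(S) ⊇ {$,b}; new: +{$,b}
  S→c A: FOLLOW(A) ⊇ FOLLOW(S) ⊇ {$,b}; new: +{$,b}
  FOLLOW[S]={$,b}  FOLLOW[A]={$,a,b,c}  FOLLOW[B]={$,a,b,c}
iter 2:
  A→S: FOLLOW(S) ⊇ FOLLOW(A) ⊇ {$,a,b,c}; new: +{a,c}
  FOLLOW[S]={$,a,b,c}  FOLLOW[A]={$,a,b,c}  FOLLOW[B]={$,a,b,c}
iter 3: (no change)
  FOLLOW[S]={$,a,b,c}  FOLLOW[A]={$,a,b,c}  FOLLOW[B]={$,a,b,c}

FOLLOW(B) = ["$", "a", "b", "c"]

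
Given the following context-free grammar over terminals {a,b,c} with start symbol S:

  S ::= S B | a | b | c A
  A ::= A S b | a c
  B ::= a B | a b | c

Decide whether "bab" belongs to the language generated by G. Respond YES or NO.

Convert to CNF:
  S -> S B | T2 A | a | b
  A -> A X3 | T1 T2
  B -> T1 B | T1 T0 | c
  T0 -> b
  T1 -> a
  T2 -> c
  X3 -> S T0

Fill CYK table bottom-up:
  [0..0]={S,T0}  "b"  orig:{S}
  [1..1]={S,T1}  "a"  orig:{S}
  [2..2]={S,T0}  "b"  orig:{S}
  [0..1]=∅  "ba"
  [1..2]={B,X3}  "ab"  orig:{B}
  [0..2]={S}  "bab"

S ∈ T[0,2] ⇒ YES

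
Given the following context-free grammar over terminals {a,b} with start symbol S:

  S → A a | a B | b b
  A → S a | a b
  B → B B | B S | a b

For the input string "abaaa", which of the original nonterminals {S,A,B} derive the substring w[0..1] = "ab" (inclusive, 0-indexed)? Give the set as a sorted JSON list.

CNF form of G:
  S -> A T0 | T0 B | T1 T1
  A -> S T0 | T0 T1
  B -> B B | B S | T0 T1
  T0 -> a
  T1 -> b

CYK fill, restricted to cells inside w[0..1]:
  T[0,0] 'a' = {T0}  orig:{}
  T[1,1] 'b' = {T1}  orig:{}
  T[0,1] 'ab' = {A,B}

Original NTs in T[0,1] deriving "ab": ["A", "B"]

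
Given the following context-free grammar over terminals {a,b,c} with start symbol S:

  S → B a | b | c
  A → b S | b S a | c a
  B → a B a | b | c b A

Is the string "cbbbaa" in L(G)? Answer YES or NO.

CNF form of G:
  S -> B T1 | b | c
  A -> T0 S | T0 X3 | T2 T1
  B -> T1 X4 | T2 X5 | b
  T0 -> b
  T1 -> a
  T2 -> c
  X3 -> S T1
  X4 -> B T1
  X5 -> T0 A

CYK table (by increasing span):
  [0..0]={S,T2}  "c"  orig:{S}
  [1..1]={B,S,T0}  "b"  orig:{B,S}
  [2..2]={B,S,T0}  "b"  orig:{B,S}
  [3..3]={B,S,T0}  "b"  orig:{B,S}
  [4..4]={T1}  "a"  orig:{}
  [5..5]={T1}  "a"  orig:{}
  [0..1]=∅  "cb"
  [1..2]={A}  "bb"
  [2..3]={A}  "bb"
  [3..4]={S,X3,X4}  "ba"  orig:{S}
  [4..5]=∅  "aa"
  [0..2]=∅  "cbb"
  [1..3]={X5}  "bbb"  orig:{}
  [2..4]={A}  "bba"
  [3..5]={X3}  "baa"  orig:{}
  [0..3]={B}  "cbbb"
  [1..4]={X5}  "bbba"  orig:{}
  [2..5]={A}  "bbaa"
  [0..4]={B,S,X4}  "cbbba"  orig:{B,S}
  [1..5]={X5}  "bbbaa"  orig:{}
  [0..5]={B,S,X3,X4}  "cbbbaa"  orig:{B,S}

S ∈ T[0,5] ⇒ YES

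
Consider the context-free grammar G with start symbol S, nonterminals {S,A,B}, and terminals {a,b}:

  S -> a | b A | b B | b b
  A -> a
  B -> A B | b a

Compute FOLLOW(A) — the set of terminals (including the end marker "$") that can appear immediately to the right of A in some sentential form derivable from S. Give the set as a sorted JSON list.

FIRST iteration:
pass 1:
  A via A→a: +{a}
  B via B→A B: +{a}
  B via B→b a: +{b}
  S via S→a: +{a}
  S via S→b A: +{b}
  FIRST(S)={a,b}  FIRST(A)={a}  FIRST(B)={a,b}
pass 2: (stable)
  FIRST(S)={a,b}  FIRST(A)={a}  FIRST(B)={a,b}

FOLLOW sets:
initialize: $ ∈ FOLLOW(S)
[1]
  B→A B: FOLLOW(A) ⊇ FIRST(B) = {a,b}; new: +{a,b}
  S→b A: FOLLOW(A) ⊇ FOLLOW(S) ⊇ {$}; new: +{$}
  S→b B: FOLLOW(B) ⊇ FOLLOW(S) ⊇ {$}; new: +{$}
  FOLLOW[S]={$}  FOLLOW[A]={$,a,b}  FOLLOW[B]={$}
[2] (stable)
  FOLLOW[S]={$}  FOLLOW[A]={$,a,b}  FOLLOW[B]={$}

FOLLOW(A) = ["$", "a", "b"]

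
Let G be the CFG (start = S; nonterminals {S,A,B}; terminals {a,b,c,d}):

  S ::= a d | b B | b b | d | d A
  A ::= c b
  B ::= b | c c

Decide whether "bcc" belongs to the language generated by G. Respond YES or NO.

CNF form of G:
  S -> T1 B | T1 T1 | T2 T3 | T3 A | d
  A -> T0 T1
  B -> T0 T0 | b
  T0 -> c
  T1 -> b
  T2 -> a
  T3 -> d

CYK fill:
  cell(0,0) b: {B,T1}  orig:{B}
  cell(1,1) c: {T0}  orig:{}
  cell(2,2) c: {T0}  orig:{}
  cell(0,1) bc: ∅
  cell(1,2) cc: {B}
  cell(0,2) bcc: {S}

S ∈ T[0,2] ⇒ YES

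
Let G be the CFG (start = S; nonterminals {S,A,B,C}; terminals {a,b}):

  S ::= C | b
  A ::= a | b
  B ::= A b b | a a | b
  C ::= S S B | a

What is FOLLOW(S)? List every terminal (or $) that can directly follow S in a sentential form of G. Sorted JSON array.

FIRST sets, iterate to fixpoint:
pass 1:
  A via A→a: +{a}
  A via A→b: +{b}
  B via B→A b b: +{a,b}
  C via C→a: +{a}
  S via S→C: +{a}
  S via S→b: +{b}
  FIRST[S]={a,b}  FIRST[A]={a,b}  FIRST[B]={a,b}  FIRST[C]={a}
pass 2:
  C via C→S S B: +{b}
  FIRST[S]={a,b}  FIRST[A]={a,b}  FIRST[B]={a,b}  FIRST[C]={a,b}
pass 3: — fixpoint
  FIRST[S]={a,b}  FIRST[A]={a,b}  FIRST[B]={a,b}  FIRST[C]={a,b}

FOLLOW sets:
initialize: $ ∈ FOLLOW(S)
pass 1:
  B→A b b: FOLLOW(A) ⊇ FIRST(b) = {b}; new: +{b}
  C→S S B: FOLLOW(S) ⊇ FIRST(S) = {a,b}; new: +{a,b}
  S→C: FOLLOW(C) ⊇ FOLLOW(S) ⊇ {$,a,b}; new: +{$,a,b}
  FOLLOW(S)={$,a,b}  FOLLOW(A)={b}  FOLLOW(B)={}  FOLLOW(C)={$,a,b}
pass 2:
  C→S S B: FOLLOW(B) ⊇ FOLLOW(C) ⊇ {$,a,b}; new: +{$,a,b}
  FOLLOW(S)={$,a,b}  FOLLOW(A)={b}  FOLLOW(B)={$,a,b}  FOLLOW(C)={$,a,b}
pass 3: (no change)
  FOLLOW(S)={$,a,b}  FOLLOW(A)={b}  FOLLOW(B)={$,a,b}  FOLLOW(C)={$,a,b}

FOLLOW(S) = ["$", "a", "b"]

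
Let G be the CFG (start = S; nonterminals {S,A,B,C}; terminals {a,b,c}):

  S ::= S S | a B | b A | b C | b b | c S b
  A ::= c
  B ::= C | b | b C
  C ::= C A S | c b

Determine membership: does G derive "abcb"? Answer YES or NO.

CNF form of G:
  S -> S S | T0 A | T0 C | T0 T0 | T1 X5 | T2 B
  A -> c
  B -> C X3 | T0 C | T1 T0 | b
  C -> C X4 | T1 T0
  T0 -> b
  T1 -> c
  T2 -> a
  X3 -> A S
  X4 -> A S
  X5 -> S T0

Fill CYK table bottom-up:
  cell(0,0) a: {T2}  orig:{}
  cell(1,1) b: {B,T0}  orig:{B}
  cell(2,2) c: {A,T1}  orig:{A}
  cell(3,3) b: {B,T0}  orig:{B}
  cell(0,1) ab: {S}
  cell(1,2) bc: {S}
  cell(2,3) cb: {B,C}
  cell(0,2) abc: ∅
  cell(1,3) bcb: {B,S,X5}  orig:{B,S}
  cell(0,3) abcb: {S}

S ∈ T[0,3] ⇒ YES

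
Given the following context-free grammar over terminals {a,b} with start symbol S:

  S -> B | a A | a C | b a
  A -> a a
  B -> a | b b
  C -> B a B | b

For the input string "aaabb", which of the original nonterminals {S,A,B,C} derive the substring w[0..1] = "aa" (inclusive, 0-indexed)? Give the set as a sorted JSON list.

CNF form of G:
  S -> T0 A | T0 C | T1 T0 | T1 T1 | a
  A -> T0 T0
  B -> T1 T1 | a
  C -> B X2 | b
  T0 -> a
  T1 -> b
  X2 -> T0 B

CYK table (by increasing span) — only the sub-triangle for w[0..1]:
  cell(0,0) a: {B,S,T0}  orig:{B,S}
  cell(1,1) a: {B,S,T0}  orig:{B,S}
  cell(0,1) aa: {A,X2}  orig:{A}

Original NTs in T[0,1] deriving "aa": ["A"]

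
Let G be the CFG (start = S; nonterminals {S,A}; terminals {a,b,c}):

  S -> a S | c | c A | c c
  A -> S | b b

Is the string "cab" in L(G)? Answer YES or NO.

Convert to CNF:
  S -> T0 S | T2 A | T2 T2 | c
  A -> T0 S | T1 T1 | T2 A | T2 T2 | c
  T0 -> a
  T1 -> b
  T2 -> c

Fill CYK table bottom-up:
  cell(0,0) c: {A,S,T2}  orig:{A,S}
  cell(1,1) a: {T0}  orig:{}
  cell(2,2) b: {T1}  orig:{}
  cell(0,1) ca: ∅
  cell(1,2) ab: ∅
  cell(0,2) cab: ∅

S ∉ T[0,2] ⇒ NO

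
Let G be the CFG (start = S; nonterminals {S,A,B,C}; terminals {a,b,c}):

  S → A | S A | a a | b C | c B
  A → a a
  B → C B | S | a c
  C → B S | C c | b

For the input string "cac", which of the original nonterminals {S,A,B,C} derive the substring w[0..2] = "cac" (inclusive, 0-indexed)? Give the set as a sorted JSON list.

Convert to CNF:
  S -> S A | T0 T0 | T1 B | T2 C
  A -> T0 T0
  B -> C B | S A | T0 T0 | T0 T1 | T1 B | T2 C
  C -> B S | C T1 | b
  T0 -> a
  T1 -> c
  T2 -> b

CYK fill, restricted to cells inside w[0..2]:
  [0..0]={T1}  "c"  orig:{}
  [1..1]={T0}  "a"  orig:{}
  [2..2]={T1}  "c"  orig:{}
  [0..1]=∅  "ca"
  [1..2]={B}  "ac"
  [0..2]={B,S}  "cac"

Original NTs in T[0,2] deriving "cac": ["B", "S"]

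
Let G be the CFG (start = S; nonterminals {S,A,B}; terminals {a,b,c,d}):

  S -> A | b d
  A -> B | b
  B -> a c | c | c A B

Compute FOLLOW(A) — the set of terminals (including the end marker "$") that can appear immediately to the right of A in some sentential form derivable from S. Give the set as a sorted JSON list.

FIRST sets, iterate to fixpoint:
round 1:
  A via A→b: +{b}
  B via B→a c: +{a}
  B via B→c: +{c}
  S via S→A: +{b}
  S: {b}  A: {b}  B: {a,c}
round 2:
  A via A→B: +{a,c}
  S via S→A: +{a,c}
  S: {a,b,c}  A: {a,b,c}  B: {a,c}
round 3: (stable)
  S: {a,b,c}  A: {a,b,c}  B: {a,c}

FOLLOW iteration:
seed FOLLOW(S) with $
iter 1:
  B→c A B: FOLLOW(A) ⊇ FIRST(B) = {a,c}; new: +{a,c}
  S→A: FOLLOW(A) ⊇ FOLLOW(S) ⊇ {$}; new: +{$}
  FOLLOW[S]={$}  FOLLOW[A]={$,a,c}  FOLLOW[B]={}
iter 2:
  A→B: FOLLOW(B) ⊇ FOLLOW(A) ⊇ {$,a,c}; new: +{$,a,c}
  FOLLOW[S]={$}  FOLLOW[A]={$,a,c}  FOLLOW[B]={$,a,c}
iter 3: done
  FOLLOW[S]={$}  FOLLOW[A]={$,a,c}  FOLLOW[B]={$,a,c}

FOLLOW(A) = ["$", "a", "c"]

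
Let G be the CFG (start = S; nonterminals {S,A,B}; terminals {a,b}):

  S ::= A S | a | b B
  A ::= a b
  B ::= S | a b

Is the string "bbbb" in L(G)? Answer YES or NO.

CNF form of G:
  S -> A S | T1 B | a
  A -> T0 T1
  B -> A S | T0 T1 | T1 B | a
  T0 -> a
  T1 -> b

Fill CYK table bottom-up:
  cell(0,0) b: {T1}  orig:{}
  cell(1,1) b: {T1}  orig:{}
  cell(2,2) b: {T1}  orig:{}
  cell(3,3) b: {T1}  orig:{}
  cell(0,1) bb: ∅
  cell(1,2) bb: ∅
  cell(2,3) bb: ∅
  cell(0,2) bbb: ∅
  cell(1,3) bbb: ∅
  cell(0,3) bbbb: ∅

S ∉ T[0,3] ⇒ NO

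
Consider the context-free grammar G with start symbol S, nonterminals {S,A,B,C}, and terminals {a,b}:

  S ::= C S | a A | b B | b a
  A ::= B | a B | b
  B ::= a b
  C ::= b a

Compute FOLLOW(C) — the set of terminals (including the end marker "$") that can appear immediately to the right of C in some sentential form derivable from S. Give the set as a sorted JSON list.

Compute FIRST by fixpoint:
pass 1:
  A via A→a B: +{a}
  A via A→b: +{b}
  B via B→a b: +{a}
  C via C→b a: +{b}
  S via S→C S: +{b}
  S via S→a A: +{a}
  S: {a,b}  A: {a,b}  B: {a}  C: {b}
pass 2: done
  S: {a,b}  A: {a,b}  B: {a}  C: {b}

FOLLOW sets:
FOLLOW(S) := {$}
pass 1:
  S→C S: FOLLOW(C) ⊇ FIRST(S) = {a,b}; new: +{a,b}
  S→a A: FOLLOW(A) ⊇ FOLLOW(S) ⊇ {$}; new: +{$}
  S→b B: FOLLOW(B) ⊇ FOLLOW(S) ⊇ {$}; new: +{$}
  S: {$}  A: {$}  B: {$}  C: {a,b}
pass 2: (stable)
  S: {$}  A: {$}  B: {$}  C: {a,b}

FOLLOW(C) = ["a", "b"]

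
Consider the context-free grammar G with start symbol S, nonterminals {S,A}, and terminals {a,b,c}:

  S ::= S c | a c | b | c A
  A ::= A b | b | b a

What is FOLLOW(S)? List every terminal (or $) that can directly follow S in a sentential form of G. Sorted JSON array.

FIRST iteration:
iter 1:
  A via A→b: +{b}
  S via S→a c: +{a}
  S via S→b: +{b}
  S via S→c A: +{c}
  S: {a,b,c}  A: {b}
iter 2: (stable)
  S: {a,b,c}  A: {b}

Compute FOLLOW by fixpoint:
seed FOLLOW(S) with $
iter 1:
  A→A b: FOLLOW(A) ⊇ FIRST(b) = {b}; new: +{b}
  S→S c: FOLLOW(S) ⊇ FIRST(c) = {c}; new: +{c}
  S→c A: FOLLOW(A) ⊇ FOLLOW(S) ⊇ {$,c}; new: +{$,c}
  S: {$,c}  A: {$,b,c}
iter 2: (no change)
  S: {$,c}  A: {$,b,c}

FOLLOW(S) = ["$", "c"]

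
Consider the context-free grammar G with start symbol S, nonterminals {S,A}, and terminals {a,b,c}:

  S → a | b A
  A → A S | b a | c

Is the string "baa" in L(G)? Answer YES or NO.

Convert to CNF:
  S -> T0 A | a
  A -> A S | T0 T1 | c
  T0 -> b
  T1 -> a

CYK fill:
  cell(0,0) b: {T0}  orig:{}
  cell(1,1) a: {S,T1}  orig:{S}
  cell(2,2) a: {S,T1}  orig:{S}
  cell(0,1) ba: {A}
  cell(1,2) aa: ∅
  cell(0,2) baa: {A}

S ∉ T[0,2] ⇒ NO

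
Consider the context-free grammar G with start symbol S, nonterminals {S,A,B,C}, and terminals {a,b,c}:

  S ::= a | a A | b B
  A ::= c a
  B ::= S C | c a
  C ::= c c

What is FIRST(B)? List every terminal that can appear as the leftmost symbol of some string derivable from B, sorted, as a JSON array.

FIRST sets, iterate to fixpoint:
iter 1:
  A via A→c a: +{c}
  B via B→c a: +{c}
  C via C→c c: +{c}
  S via S→a: +{a}
  S via S→b B: +{b}
  S: {a,b}  A: {c}  B: {c}  C: {c}
iter 2:
  B via B→S C: +{a,b}
  S: {a,b}  A: {c}  B: {a,b,c}  C: {c}
iter 3: (no change)
  S: {a,b}  A: {c}  B: {a,b,c}  C: {c}

FIRST(B) = ["a", "b", "c"]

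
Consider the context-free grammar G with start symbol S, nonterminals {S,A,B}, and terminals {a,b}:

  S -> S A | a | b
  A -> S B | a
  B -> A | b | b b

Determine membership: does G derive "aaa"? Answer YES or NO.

Convert to CNF:
  S -> S A | a | b
  A -> S B | a
  B -> S B | T0 T0 | a | b
  T0 -> b

CYK table (by increasing span):
  cell(0,0) a: {A,B,S}
  cell(1,1) a: {A,B,S}
  cell(2,2) a: {A,B,S}
  cell(0,1) aa: {A,B,S}
  cell(1,2) aa: {A,B,S}
  cell(0,2) aaa: {A,B,S}

S ∈ T[0,2] ⇒ YES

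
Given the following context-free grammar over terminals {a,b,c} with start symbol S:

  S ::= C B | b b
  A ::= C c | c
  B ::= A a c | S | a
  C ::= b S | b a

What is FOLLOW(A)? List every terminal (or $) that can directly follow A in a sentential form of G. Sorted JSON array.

Compute FIRST by fixpoint:
round 1:
  A via A→c: +{c}
  B via B→A a c: +{c}
  B via B→a: +{a}
  C via C→b S: +{b}
  S via S→C B: +{b}
  S: {b}  A: {c}  B: {a,c}  C: {b}
round 2:
  A via A→C c: +{b}
  B via B→A a c: +{b}
  S: {b}  A: {b,c}  B: {a,b,c}  C: {b}
round 3: — fixpoint
  S: {b}  A: {b,c}  B: {a,b,c}  C: {b}

Compute FOLLOW by fixpoint:
seed FOLLOW(S) with $
iter 1:
  A→C c: FOLLOW(C) ⊇ FIRST(c) = {c}; new: +{c}
  B→A a c: FOLLOW(A) ⊇ FIRST(a) = {a}; new: +{a}
  C→b S: FOLLOW(S) ⊇ FOLLOW(C) ⊇ {c}; new: +{c}
  S→C B: FOLLOW(C) ⊇ FIRST(B) = {a,b,c}; new: +{a,b}
  S→C B: FOLLOW(B) ⊇ FOLLOW(S) ⊇ {$,c}; new: +{$,c}
  S: {$,c}  A: {a}  B: {$,c}  C: {a,b,c}
iter 2:
  C→b S: FOLLOW(S) ⊇ FOLLOW(C) ⊇ {a,b,c}; new: +{a,b}
  S→C B: FOLLOW(B) ⊇ FOLLOW(S) ⊇ {$,a,b,c}; new: +{a,b}
  S: {$,a,b,c}  A: {a}  B: {$,a,b,c}  C: {a,b,c}
iter 3: (stable)
  S: {$,a,b,c}  A: {a}  B: {$,a,b,c}  C: {a,b,c}

FOLLOW(A) = ["a"]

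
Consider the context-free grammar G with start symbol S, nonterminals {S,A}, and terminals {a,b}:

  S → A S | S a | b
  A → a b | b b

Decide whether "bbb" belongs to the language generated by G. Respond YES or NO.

Convert to CNF:
  S -> A S | S T0 | b
  A -> T0 T1 | T1 T1
  T0 -> a
  T1 -> b

CYK table (by increasing span):
  cell(0,0) b: {S,T1}  orig:{S}
  cell(1,1) b: {S,T1}  orig:{S}
  cell(2,2) b: {S,T1}  orig:{S}
  cell(0,1) bb: {A}
  cell(1,2) bb: {A}
  cell(0,2) bbb: {S}

S ∈ T[0,2] ⇒ YES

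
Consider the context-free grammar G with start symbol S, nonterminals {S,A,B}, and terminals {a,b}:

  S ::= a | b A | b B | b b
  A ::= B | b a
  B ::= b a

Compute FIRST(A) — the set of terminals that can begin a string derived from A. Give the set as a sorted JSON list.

FIRST sets, iterate to fixpoint:
pass 1:
  A via A→b a: +{b}
  B via B→b a: +{b}
  S via S→a: +{a}
  S via S→b A: +{b}
  FIRST[S]={a,b}  FIRST[A]={b}  FIRST[B]={b}
pass 2: done
  FIRST[S]={a,b}  FIRST[A]={b}  FIRST[B]={b}

FIRST(A) = ["b"]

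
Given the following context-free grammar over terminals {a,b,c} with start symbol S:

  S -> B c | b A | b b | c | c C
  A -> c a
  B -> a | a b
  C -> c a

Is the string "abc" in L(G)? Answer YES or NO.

Convert to CNF:
  S -> B T0 | T0 C | T2 A | T2 T2 | c
  A -> T0 T1
  B -> T1 T2 | a
  C -> T0 T1
  T0 -> c
  T1 -> a
  T2 -> b

CYK fill:
  T[0,0] 'a' = {B,T1}  orig:{B}
  T[1,1] 'b' = {T2}  orig:{}
  T[2,2] 'c' = {S,T0}  orig:{S}
  T[0,1] 'ab' = {B}
  T[1,2] 'bc' = ∅
  T[0,2] 'abc' = {S}

S ∈ T[0,2] ⇒ YES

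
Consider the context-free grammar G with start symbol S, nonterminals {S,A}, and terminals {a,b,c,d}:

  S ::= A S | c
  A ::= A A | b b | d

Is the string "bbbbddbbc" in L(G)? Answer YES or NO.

Convert to CNF:
  S -> A S | c
  A -> A A | T0 T0 | d
  T0 -> b

CYK table (by increasing span):
  cell(0,0) b: {T0}  orig:{}
  cell(1,1) b: {T0}  orig:{}
  cell(2,2) b: {T0}  orig:{}
  cell(3,3) b: {T0}  orig:{}
  cell(4,4) d: {A}
  cell(5,5) d: {A}
  cell(6,6) b: {T0}  orig:{}
  cell(7,7) b: {T0}  orig:{}
  cell(8,8) c: {S}
  cell(0,1) bb: {A}
  cell(1,2) bb: {A}
  cell(2,3) bb: {A}
  cell(3,4) bd: ∅
  cell(4,5) dd: {A}
  cell(5,6) db: ∅
  cell(6,7) bb: {A}
  cell(7,8) bc: ∅
  cell(0,2) bbb: ∅
  cell(1,3) bbb: ∅
  cell(2,4) bbd: {A}
  cell(3,5) bdd: ∅
  cell(4,6) ddb: ∅
  cell(5,7) dbb: {A}
  cell(6,8) bbc: {S}
  cell(0,3) bbbb: {A}
  cell(1,4) bbbd: ∅
  cell(2,5) bbdd: {A}
  cell(3,6) bddb: ∅
  cell(4,7) ddbb: {A}
  cell(5,8) dbbc: {S}
  cell(0,4) bbbbd: {A}
  cell(1,5) bbbdd: ∅
  cell(2,6) bbddb: ∅
  cell(3,7) bddbb: ∅
  cell(4,8) ddbbc: {S}
  cell(0,5) bbbbdd: {A}
  cell(1,6) bbbddb: ∅
  cell(2,7) bbddbb: {A}
  cell(3,8) bddbbc: ∅
  cell(0,6) bbbbddb: ∅
  cell(1,7) bbbddbb: ∅
  cell(2,8) bbddbbc: {S}
  cell(0,7) bbbbddbb: {A}
  cell(1,8) bbbddbbc: ∅
  cell(0,8) bbbbddbbc: {S}

S ∈ T[0,8] ⇒ YES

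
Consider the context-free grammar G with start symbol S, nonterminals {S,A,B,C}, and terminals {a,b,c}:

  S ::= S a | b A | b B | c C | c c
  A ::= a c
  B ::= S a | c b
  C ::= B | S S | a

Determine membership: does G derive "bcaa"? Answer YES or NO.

Convert to CNF:
  S -> S T0 | T1 C | T1 T1 | T2 A | T2 B
  A -> T0 T1
  B -> S T0 | T1 T2
  C -> S S | S T0 | T1 T2 | a
  T0 -> a
  T1 -> c
  T2 -> b

Fill CYK table bottom-up:
  cell(0,0) b: {T2}  orig:{}
  cell(1,1) c: {T1}  orig:{}
  cell(2,2) a: {C,T0}  orig:{C}
  cell(3,3) a: {C,T0}  orig:{C}
  cell(0,1) bc: ∅
  cell(1,2) ca: {S}
  cell(2,3) aa: ∅
  cell(0,2) bca: ∅
  cell(1,3) caa: {B,C,S}
  cell(0,3) bcaa: {S}

S ∈ T[0,3] ⇒ YES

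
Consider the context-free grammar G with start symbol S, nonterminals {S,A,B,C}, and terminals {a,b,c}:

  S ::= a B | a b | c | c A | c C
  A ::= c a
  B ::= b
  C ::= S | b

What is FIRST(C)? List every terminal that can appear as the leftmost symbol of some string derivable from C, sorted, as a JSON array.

Compute FIRST by fixpoint:
pass 1:
  A via A→c a: +{c}
  B via B→b: +{b}
  C via C→b: +{b}
  S via S→a B: +{a}
  S via S→c: +{c}
  FIRST(S)={a,c}  FIRST(A)={c}  FIRST(B)={b}  FIRST(C)={b}
pass 2:
  C via C→S: +{a,c}
  FIRST(S)={a,c}  FIRST(A)={c}  FIRST(B)={b}  FIRST(C)={a,b,c}
pass 3: (stable)
  FIRST(S)={a,c}  FIRST(A)={c}  FIRST(B)={b}  FIRST(C)={a,b,c}

FIRST(C) = ["a", "b", "c"]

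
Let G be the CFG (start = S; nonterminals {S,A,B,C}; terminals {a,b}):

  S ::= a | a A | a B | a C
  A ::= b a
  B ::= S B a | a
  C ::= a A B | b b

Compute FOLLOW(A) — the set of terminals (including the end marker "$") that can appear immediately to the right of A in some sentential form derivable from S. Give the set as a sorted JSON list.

FIRST iteration:
iter 1:
  A via A→b a: +{b}
  B via B→a: +{a}
  C via C→a A B: +{a}
  C via C→b b: +{b}
  S via S→a: +{a}
  S: {a}  A: {b}  B: {a}  C: {a,b}
iter 2: done
  S: {a}  A: {b}  B: {a}  C: {a,b}

FOLLOW iteration:
FOLLOW(S) := {$}
pass 1:
  B→S B a: FOLLOW(S) ⊇ FIRST(B) = {a}; new: +{a}
  B→S B a: FOLLOW(B) ⊇ FIRST(a) = {a}; new: +{a}
  C→a A B: FOLLOW(A) ⊇ FIRST(B) = {a}; new: +{a}
  S→a A: FOLLOW(A) ⊇ FOLLOW(S) ⊇ {$,a}; new: +{$}
  S→a B: FOLLOW(B) ⊇ FOLLOW(S) ⊇ {$,a}; new: +{$}
  S→a C: FOLLOW(C) ⊇ FOLLOW(S) ⊇ {$,a}; new: +{$,a}
  S: {$,a}  A: {$,a}  B: {$,a}  C: {$,a}
pass 2: — fixpoint
  S: {$,a}  A: {$,a}  B: {$,a}  C: {$,a}

FOLLOW(A) = ["$", "a"]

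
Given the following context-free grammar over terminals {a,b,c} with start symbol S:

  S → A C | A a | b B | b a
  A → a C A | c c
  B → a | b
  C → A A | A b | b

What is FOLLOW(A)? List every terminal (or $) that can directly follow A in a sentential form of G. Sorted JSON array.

FIRST iteration:
round 1:
  A via A→a C A: +{a}
  A via A→c c: +{c}
  B via B→a: +{a}
  B via B→b: +{b}
  C via C→A A: +{a,c}
  C via C→b: +{b}
  S via S→A C: +{a,c}
  S via S→b B: +{b}
  FIRST[S]={a,b,c}  FIRST[A]={a,c}  FIRST[B]={a,b}  FIRST[C]={a,b,c}
round 2: — fixpoint
  FIRST[S]={a,b,c}  FIRST[A]={a,c}  FIRST[B]={a,b}  FIRST[C]={a,b,c}

FOLLOW iteration:
initialize: $ ∈ FOLLOW(S)
[1]
  A→a C A: FOLLOW(C) ⊇ FIRST(A) = {a,c}; new: +{a,c}
  C→A A: FOLLOW(A) ⊇ FIRST(A) = {a,c}; new: +{a,c}
  C→A b: FOLLOW(A) ⊇ FIRST(b) = {b}; new: +{b}
  S→A C: FOLLOW(C) ⊇ FOLLOW(S) ⊇ {$}; new: +{$}
  S→b B: FOLLOW(B) ⊇ FOLLOW(S) ⊇ {$}; new: +{$}
  FOLLOW(S)={$}  FOLLOW(A)={a,b,c}  FOLLOW(B)={$}  FOLLOW(C)={$,a,c}
[2]
  C→A A: FOLLOW(A) ⊇ FOLLOW(C) ⊇ {$,a,c}; new: +{$}
  FOLLOW(S)={$}  FOLLOW(A)={$,a,b,c}  FOLLOW(B)={$}  FOLLOW(C)={$,a,c}
[3] — fixpoint
  FOLLOW(S)={$}  FOLLOW(A)={$,a,b,c}  FOLLOW(B)={$}  FOLLOW(C)={$,a,c}

FOLLOW(A) = ["$", "a", "b", "c"]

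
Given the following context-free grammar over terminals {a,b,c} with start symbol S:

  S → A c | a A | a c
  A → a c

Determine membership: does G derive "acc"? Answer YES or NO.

Convert to CNF:
  S -> A T1 | T0 A | T0 T1
  A -> T0 T1
  T0 -> a
  T1 -> c

CYK fill:
  [0..0]={T0}  "a"  orig:{}
  [1..1]={T1}  "c"  orig:{}
  [2..2]={T1}  "c"  orig:{}
  [0..1]={A,S}  "ac"
  [1..2]=∅  "cc"
  [0..2]={S}  "acc"

S ∈ T[0,2] ⇒ YES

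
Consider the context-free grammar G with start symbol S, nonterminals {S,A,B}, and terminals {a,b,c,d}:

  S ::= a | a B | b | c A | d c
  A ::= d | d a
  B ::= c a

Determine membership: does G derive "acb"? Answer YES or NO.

CNF form of G:
  S -> T0 T2 | T1 B | T2 A | a | b
  A -> T0 T1 | d
  B -> T2 T1
  T0 -> d
  T1 -> a
  T2 -> c

Fill CYK table bottom-up:
  cell(0,0) a: {S,T1}  orig:{S}
  cell(1,1) c: {T2}  orig:{}
  cell(2,2) b: {S}
  cell(0,1) ac: ∅
  cell(1,2) cb: ∅
  cell(0,2) acb: ∅

S ∉ T[0,2] ⇒ NO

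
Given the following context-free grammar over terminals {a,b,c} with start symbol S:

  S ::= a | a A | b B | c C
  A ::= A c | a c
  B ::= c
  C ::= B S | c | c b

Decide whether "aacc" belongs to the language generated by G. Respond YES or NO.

Convert to CNF:
  S -> T0 C | T1 A | T2 B | a
  A -> A T0 | T1 T0
  B -> c
  C -> B S | T0 T2 | c
  T0 -> c
  T1 -> a
  T2 -> b

Fill CYK table bottom-up:
  T[0,0] 'a' = {S,T1}  orig:{S}
  T[1,1] 'a' = {S,T1}  orig:{S}
  T[2,2] 'c' = {B,C,T0}  orig:{B,C}
  T[3,3] 'c' = {B,C,T0}  orig:{B,C}
  T[0,1] 'aa' = ∅
  T[1,2] 'ac' = {A}
  T[2,3] 'cc' = {S}
  T[0,2] 'aac' = {S}
  T[1,3] 'acc' = {A}
  T[0,3] 'aacc' = {S}

S ∈ T[0,3] ⇒ YES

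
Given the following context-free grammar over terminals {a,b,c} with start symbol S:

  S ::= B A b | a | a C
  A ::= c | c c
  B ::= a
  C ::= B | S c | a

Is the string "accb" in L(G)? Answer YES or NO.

CNF form of G:
  S -> B X3 | T2 C | a
  A -> T0 T0 | c
  B -> a
  C -> S T0 | a
  T0 -> c
  T1 -> b
  T2 -> a
  X3 -> A T1

Fill CYK table bottom-up:
  [0..0]={B,C,S,T2}  "a"  orig:{B,C,S}
  [1..1]={A,T0}  "c"  orig:{A}
  [2..2]={A,T0}  "c"  orig:{A}
  [3..3]={T1}  "b"  orig:{}
  [0..1]={C}  "ac"
  [1..2]={A}  "cc"
  [2..3]={X3}  "cb"  orig:{}
  [0..2]=∅  "acc"
  [1..3]={X3}  "ccb"  orig:{}
  [0..3]={S}  "accb"

S ∈ T[0,3] ⇒ YES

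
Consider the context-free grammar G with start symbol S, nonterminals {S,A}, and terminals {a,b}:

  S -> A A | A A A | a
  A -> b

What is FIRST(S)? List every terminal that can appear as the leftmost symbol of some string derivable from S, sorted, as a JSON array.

FIRST sets, iterate to fixpoint:
pass 1:
  A via A→b: +{b}
  S via S→A A: +{b}
  S via S→a: +{a}
  S: {a,b}  A: {b}
pass 2: (stable)
  S: {a,b}  A: {b}

FIRST(S) = ["a", "b"]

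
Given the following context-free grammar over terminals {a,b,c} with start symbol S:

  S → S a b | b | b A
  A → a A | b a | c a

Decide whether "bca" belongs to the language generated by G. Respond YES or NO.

CNF form of G:
  S -> S X3 | T1 A | b
  A -> T0 A | T1 T0 | T2 T0
  T0 -> a
  T1 -> b
  T2 -> c
  X3 -> T0 T1

CYK table (by increasing span):
  T[0,0] 'b' = {S,T1}  orig:{S}
  T[1,1] 'c' = {T2}  orig:{}
  T[2,2] 'a' = {T0}  orig:{}
  T[0,1] 'bc' = ∅
  T[1,2] 'ca' = {A}
  T[0,2] 'bca' = {S}

S ∈ T[0,2] ⇒ YES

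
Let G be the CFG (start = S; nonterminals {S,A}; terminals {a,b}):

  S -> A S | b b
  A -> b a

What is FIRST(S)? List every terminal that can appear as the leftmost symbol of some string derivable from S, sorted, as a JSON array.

FIRST sets, iterate to fixpoint:
pass 1:
  A via A→b a: +{b}
  S via S→A S: +{b}
  S: {b}  A: {b}
pass 2: done
  S: {b}  A: {b}

FIRST(S) = ["b"]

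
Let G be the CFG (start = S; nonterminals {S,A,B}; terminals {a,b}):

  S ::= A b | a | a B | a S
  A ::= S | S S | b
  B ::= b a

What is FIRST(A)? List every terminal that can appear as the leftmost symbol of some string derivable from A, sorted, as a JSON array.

Compute FIRST by fixpoint:
[1]
  A via A→b: +{b}
  B via B→b a: +{b}
  S via S→A b: +{b}
  S via S→a: +{a}
  FIRST[S]={a,b}  FIRST[A]={b}  FIRST[B]={b}
[2]
  A via A→S: +{a}
  FIRST[S]={a,b}  FIRST[A]={a,b}  FIRST[B]={b}
[3] — fixpoint
  FIRST[S]={a,b}  FIRST[A]={a,b}  FIRST[B]={b}

FIRST(A) = ["a", "b"]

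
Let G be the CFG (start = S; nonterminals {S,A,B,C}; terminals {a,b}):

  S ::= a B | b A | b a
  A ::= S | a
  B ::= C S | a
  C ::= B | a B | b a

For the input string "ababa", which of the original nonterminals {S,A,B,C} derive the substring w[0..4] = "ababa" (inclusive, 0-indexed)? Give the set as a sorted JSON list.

Convert to CNF:
  S -> T0 B | T1 A | T1 T0
  A -> T0 B | T1 A | T1 T0 | a
  B -> C S | a
  C -> C S | T0 B | T1 T0 | a
  T0 -> a
  T1 -> b

CYK table (by increasing span) — only the sub-triangle for w[0..4]:
  cell(0,0) a: {A,B,C,T0}  orig:{A,B,C}
  cell(1,1) b: {T1}  orig:{}
  cell(2,2) a: {A,B,C,T0}  orig:{A,B,C}
  cell(3,3) b: {T1}  orig:{}
  cell(4,4) a: {A,B,C,T0}  orig:{A,B,C}
  cell(0,1) ab: ∅
  cell(1,2) ba: {A,C,S}
  cell(2,3) ab: ∅
  cell(3,4) ba: {A,C,S}
  cell(0,2) aba: {B,C}
  cell(1,3) bab: ∅
  cell(2,4) aba: {B,C}
  cell(0,3) abab: ∅
  cell(1,4) baba: {B,C}
  cell(0,4) ababa: {A,B,C,S}

Original NTs in T[0,4] deriving "ababa": ["A", "B", "C", "S"]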